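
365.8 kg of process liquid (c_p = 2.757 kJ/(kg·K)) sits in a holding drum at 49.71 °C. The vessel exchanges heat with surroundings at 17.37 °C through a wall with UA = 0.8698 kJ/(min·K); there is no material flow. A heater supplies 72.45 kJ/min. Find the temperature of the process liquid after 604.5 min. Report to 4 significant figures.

Lumped-capacitance energy balance: M c_p dT/dt = UA(T_amb − T) + Q̇.
dT/dt = (T_ss − T)/τ with T_ss = T_amb + Q̇/UA = 17.37 + 72.45/0.8698 = 100.665 °C, τ = M c_p/UA = 365.8·2.757/0.8698 = 1159.47 min.
T approaches T_ss exponentially: T(t) = T_ss + (T₀ − T_ss) e^(−t/τ).
T(604.5) = 100.665 + (-50.9550)·0.593714 = 70.4123 °C.

70.41 °C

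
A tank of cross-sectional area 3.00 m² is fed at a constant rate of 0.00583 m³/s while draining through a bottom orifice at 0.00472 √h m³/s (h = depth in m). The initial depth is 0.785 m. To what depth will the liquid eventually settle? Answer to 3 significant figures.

1.53 m

Level balance: A dh/dt = 0.00583 − 0.00472 √h. Setting dh/dt = 0:
Q_in = 0.00472 √h_ss ⇒ √h_ss = 0.00583/0.00472 = 1.2352.
h_ss = 1.2352² = 1.5256 m. (Since h₀ = 0.785 m < h_ss, the level will rise toward this value.)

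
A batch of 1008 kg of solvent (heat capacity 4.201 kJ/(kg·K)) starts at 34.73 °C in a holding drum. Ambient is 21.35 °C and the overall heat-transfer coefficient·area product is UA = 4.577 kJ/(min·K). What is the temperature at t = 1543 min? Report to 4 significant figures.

Lumped-capacitance energy balance: M c_p dT/dt = UA(T_amb − T).
dT/dt = (T_ss − T)/τ with T_ss = T_amb = 21.3500 °C, τ = M c_p/UA = 1008·4.201/4.577 = 925.193 min.
Solution: T(t) = T_ss + (T₀ − T_ss) e^(−t/τ).
T(1543) = 21.3500 + (13.3800)·0.188669 = 23.8744 °C.

23.87 °C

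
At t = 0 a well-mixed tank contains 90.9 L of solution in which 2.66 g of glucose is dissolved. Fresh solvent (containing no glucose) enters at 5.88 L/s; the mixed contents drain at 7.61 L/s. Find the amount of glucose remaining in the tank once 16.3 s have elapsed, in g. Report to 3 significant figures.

Let m(t) be the amount of glucose. Volume: V(t) = V₀ + (Q_in − Q_out) t = 90.9 − 1.7300 t; V(16.3) = 62.701 L.
No glucose enters, so dm/dt = −Q_out · (m/V).
dm/m = −Q_out dt/(V₀ − 1.7300 t); integrating gives ln(m/m₀) = −(Q_out/(Q_in−Q_out)) ln(V/V₀).
m = m₀ (V₀/V)^(Q_out/(Q_in−Q_out)) = 2.66 × (90.9/62.701)^(-4.3988) = 0.51927 g.

0.519 g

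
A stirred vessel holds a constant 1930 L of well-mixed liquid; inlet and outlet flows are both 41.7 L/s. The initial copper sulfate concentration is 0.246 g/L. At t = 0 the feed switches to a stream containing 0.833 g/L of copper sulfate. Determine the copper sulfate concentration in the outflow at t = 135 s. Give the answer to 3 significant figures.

0.801 g/L

Species balance on the tank: V dC/dt = Q(C_in − C).
So dC/dt = (C_in − C)/τ with τ = V/Q = 1930/41.7 = 46.283 s.
Integrating: C(t) = C_in + (C₀ − C_in) e^(−t/τ).
C(135) = 0.833 + (0.246 − 0.833)·e^(−135/46.283) = 0.833 + (-0.58700)·0.054104 = 0.80124 g/L.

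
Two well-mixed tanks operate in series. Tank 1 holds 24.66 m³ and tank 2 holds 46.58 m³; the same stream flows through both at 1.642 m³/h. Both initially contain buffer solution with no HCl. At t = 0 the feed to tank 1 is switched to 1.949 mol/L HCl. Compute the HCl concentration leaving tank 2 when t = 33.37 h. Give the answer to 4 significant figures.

0.9094 mol/L

Species balance on tank i: dCᵢ/dt = (Cᵢ₋₁ − Cᵢ)/τᵢ with τᵢ = Vᵢ/Q.
τ₁ = 24.66/1.642 = 15.0183 h; τ₂ = 46.58/1.642 = 28.3678 h.
Tank 1: C₁ = C_in(1 − e^(−t/τ₁)). Tank 2 (τ₁ ≠ τ₂): C₂ = C_in[1 − (τ₁ e^(−t/τ₁) − τ₂ e^(−t/τ₂))/(τ₁ − τ₂)].
At t = 33.37: e^(−t/τ₁) = 0.108396, e^(−t/τ₂) = 0.308408.
C₂ = 1.949·[1 − (15.0183·0.108396 − 28.3678·0.308408)/(-13.3496)] = 1.949·0.466579 = 0.909363 mol/L.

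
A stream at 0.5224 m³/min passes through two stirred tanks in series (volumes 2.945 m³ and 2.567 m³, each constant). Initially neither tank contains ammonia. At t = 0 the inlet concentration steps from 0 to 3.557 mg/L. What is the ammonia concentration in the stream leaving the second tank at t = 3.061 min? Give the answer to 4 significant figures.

Species balance on tank i: dCᵢ/dt = (Cᵢ₋₁ − Cᵢ)/τᵢ with τᵢ = Vᵢ/Q.
τ₁ = 2.945/0.5224 = 5.63744 min; τ₂ = 2.567/0.5224 = 4.91386 min.
Tank 1: C₁ = C_in(1 − e^(−t/τ₁)). Tank 2 (τ₁ ≠ τ₂): C₂ = C_in[1 − (τ₁ e^(−t/τ₁) − τ₂ e^(−t/τ₂))/(τ₁ − τ₂)].
At t = 3.061: e^(−t/τ₁) = 0.581016, e^(−t/τ₂) = 0.536370.
C₂ = 3.557·[1 − (5.63744·0.581016 − 4.91386·0.536370)/(0.723583)] = 3.557·0.115788 = 0.411858 mg/L.

0.4119 mg/L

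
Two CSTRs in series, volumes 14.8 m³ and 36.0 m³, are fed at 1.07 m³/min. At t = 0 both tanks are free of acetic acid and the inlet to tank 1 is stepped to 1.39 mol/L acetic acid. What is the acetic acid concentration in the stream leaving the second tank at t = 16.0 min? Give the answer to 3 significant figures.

Time constants: τᵢ = Vᵢ/Q for each well-mixed tank.
τ₁ = 14.8/1.07 = 13.832 min; τ₂ = 36.0/1.07 = 33.645 min.
Solving the cascade with C₁(0)=C₂(0)=0 gives C₂(t) = C_in[1 − (τ₁ e^(−t/τ₁) − τ₂ e^(−t/τ₂))/(τ₁ − τ₂)].
At t = 16.0: e^(−t/τ₁) = 0.31450, e^(−t/τ₂) = 0.62154.
C₂ = 1.39·[1 − (13.832·0.31450 − 33.645·0.62154)/(-19.813)] = 1.39·0.16412 = 0.22812 mol/L.

0.228 mol/L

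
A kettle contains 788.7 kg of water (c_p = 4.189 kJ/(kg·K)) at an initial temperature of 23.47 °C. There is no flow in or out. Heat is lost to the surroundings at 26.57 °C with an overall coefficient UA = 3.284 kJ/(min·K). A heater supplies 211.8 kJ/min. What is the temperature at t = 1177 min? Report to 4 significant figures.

First-law balance (no shaft work): M c_p dT/dt = −UA(T − T_amb) + Q̇.
dT/dt = (T_ss − T)/τ with T_ss = T_amb + Q̇/UA = 26.57 + 211.8/3.284 = 91.0645 °C, τ = M c_p/UA = 788.7·4.189/3.284 = 1006.05 min.
This is linear first-order; T(t) = T_ss + (T₀ − T_ss) e^(−t/τ).
T(1177) = 91.0645 + (-67.5945)·0.310391 = 70.0838 °C.

70.08 °C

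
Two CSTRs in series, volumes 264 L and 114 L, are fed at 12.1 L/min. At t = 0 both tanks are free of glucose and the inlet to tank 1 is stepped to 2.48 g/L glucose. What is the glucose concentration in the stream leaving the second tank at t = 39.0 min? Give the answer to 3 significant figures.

1.78 g/L

Time constants: τᵢ = Vᵢ/Q for each well-mixed tank.
τ₁ = 264/12.1 = 21.818 min; τ₂ = 114/12.1 = 9.4215 min.
Solving the cascade with C₁(0)=C₂(0)=0 gives C₂(t) = C_in[1 − (τ₁ e^(−t/τ₁) − τ₂ e^(−t/τ₂))/(τ₁ − τ₂)].
At t = 39.0: e^(−t/τ₁) = 0.16738, e^(−t/τ₂) = 0.015931.
C₂ = 2.48·[1 − (21.818·0.16738 − 9.4215·0.015931)/(12.397)] = 2.48·0.71752 = 1.7795 g/L.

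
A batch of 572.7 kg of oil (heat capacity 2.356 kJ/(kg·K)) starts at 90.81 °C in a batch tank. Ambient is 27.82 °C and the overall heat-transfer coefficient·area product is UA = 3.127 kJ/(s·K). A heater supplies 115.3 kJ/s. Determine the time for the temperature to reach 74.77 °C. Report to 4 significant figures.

410.9 s

First-law balance (no shaft work): M c_p dT/dt = −UA(T − T_amb) + Q̇.
τ = M c_p/UA = 431.494 s; T_ss = T_amb + Q̇/UA = 27.82 + 115.3/3.127 = 64.6924 °C.
T(t) = T_ss + (T₀ − T_ss)e^(−t/τ); set T = 74.77:
t = −τ ln[(T − T_ss)/(T₀ − T_ss)] = −431.494 · ln(0.385855) = 410.909 s.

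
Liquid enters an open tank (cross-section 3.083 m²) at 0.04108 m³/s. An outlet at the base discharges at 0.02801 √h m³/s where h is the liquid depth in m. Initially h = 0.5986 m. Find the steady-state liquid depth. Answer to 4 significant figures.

A dh/dt = Q_in − 0.02801 √h. Steady state requires inflow = outflow:
Q_in = 0.02801 √h_ss ⇒ √h_ss = 0.04108/0.02801 = 1.46662.
h_ss = 1.46662² = 2.15097 m. (Since h₀ = 0.5986 m < h_ss, the level will rise toward this value.)

2.151 m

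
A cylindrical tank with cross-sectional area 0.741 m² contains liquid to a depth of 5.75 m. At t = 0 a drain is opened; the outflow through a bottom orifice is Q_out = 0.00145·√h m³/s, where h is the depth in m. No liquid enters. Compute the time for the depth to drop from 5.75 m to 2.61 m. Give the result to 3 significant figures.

800 s

Accumulation of liquid (constant cross-section A): A dh/dt = −0.00145 √h.
∫ h^(−1/2) dh = −(0.00145/A) ∫ dt, giving 2√h = 2√h₀ − (0.00145/A) t.
t = 2A(√h₀ − √h)/0.00145 = 2·0.741·(√5.75 − √2.61)/0.00145
  = 1.4820 × (2.3979 − 1.6155) / 0.00145 = 799.63 s.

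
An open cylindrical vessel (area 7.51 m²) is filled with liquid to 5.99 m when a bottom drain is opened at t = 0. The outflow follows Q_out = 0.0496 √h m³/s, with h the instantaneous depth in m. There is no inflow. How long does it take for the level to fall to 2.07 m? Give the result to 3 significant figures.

305 s

Volume balance on the tank: A dh/dt = −0.0496 √h.
∫ h^(−1/2) dh = −(0.0496/A) ∫ dt, giving 2√h = 2√h₀ − (0.0496/A) t.
t = 2A(√h₀ − √h)/0.0496 = 2·7.51·(√5.99 − √2.07)/0.0496
  = 15.020 × (2.4474 − 1.4387) / 0.0496 = 305.46 s.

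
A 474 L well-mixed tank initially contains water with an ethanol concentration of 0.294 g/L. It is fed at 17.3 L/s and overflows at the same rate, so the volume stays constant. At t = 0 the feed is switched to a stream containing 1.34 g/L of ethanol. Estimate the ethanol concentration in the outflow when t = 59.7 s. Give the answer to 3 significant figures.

1.22 g/L

Species balance on the tank: V dC/dt = Q(C_in − C).
Rewrite as dC/dt + C/τ = C_in/τ, τ = V/Q = 27.399 s.
This is linear first-order; C(t) = C_in + (C₀ − C_in) e^(−t/τ).
C(59.7) = 1.34 + (0.294 − 1.34)·e^(−59.7/27.399) = 1.34 + (-1.0460)·0.11316 = 1.2216 g/L.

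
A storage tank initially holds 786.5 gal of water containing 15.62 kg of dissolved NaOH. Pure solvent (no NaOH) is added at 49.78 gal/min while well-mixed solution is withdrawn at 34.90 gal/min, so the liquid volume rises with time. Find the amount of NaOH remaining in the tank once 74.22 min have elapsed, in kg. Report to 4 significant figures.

Total volume: dV/dt = Q_in − Q_out = 14.8800 gal/min, so V(t) = 786.5 + 14.8800 t and V(74.22) = 1890.89 gal.
Solute balance: dm/dt = 0 − Q_out C = −Q_out m/V(t).
dm/m = −Q_out dt/(V₀ + 14.8800 t); integrating gives ln(m/m₀) = −(Q_out/(Q_in−Q_out)) ln(V/V₀).
m = m₀ (V₀/V)^(Q_out/(Q_in−Q_out)) = 15.62 × (786.5/1890.89)^(2.34543) = 1.99593 kg.

1.996 kg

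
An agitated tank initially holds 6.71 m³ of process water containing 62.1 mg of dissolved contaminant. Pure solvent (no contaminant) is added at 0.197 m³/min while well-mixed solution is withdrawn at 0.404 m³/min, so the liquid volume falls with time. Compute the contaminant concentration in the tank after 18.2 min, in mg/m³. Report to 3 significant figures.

4.22 mg/m³

Let m(t) be the amount of contaminant. Volume: V(t) = V₀ + (Q_in − Q_out) t = 6.71 − 0.20700 t; V(18.2) = 2.9426 m³.
Species balance (pure solvent in): dm/dt = −Q_out · m/V(t).
dm/m = −Q_out dt/(V₀ − 0.20700 t); integrating gives ln(m/m₀) = −(Q_out/(Q_in−Q_out)) ln(V/V₀).
m = m₀ (V₀/V)^(Q_out/(Q_in−Q_out)) = 62.1 × (6.71/2.9426)^(-1.9517) = 12.428 mg.
C = m/V = 12.428/2.9426 = 4.2235 mg/m³.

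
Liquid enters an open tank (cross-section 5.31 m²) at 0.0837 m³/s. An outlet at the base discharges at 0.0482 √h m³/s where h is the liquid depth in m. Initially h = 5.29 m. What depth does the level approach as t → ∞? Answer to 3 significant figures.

3.02 m

Level balance: A dh/dt = 0.0837 − 0.0482 √h. Setting dh/dt = 0:
Q_in = 0.0482 √h_ss ⇒ √h_ss = 0.0837/0.0482 = 1.7365.
h_ss = 1.7365² = 3.0155 m. (Since h₀ = 5.29 m > h_ss, the level will fall toward this value.)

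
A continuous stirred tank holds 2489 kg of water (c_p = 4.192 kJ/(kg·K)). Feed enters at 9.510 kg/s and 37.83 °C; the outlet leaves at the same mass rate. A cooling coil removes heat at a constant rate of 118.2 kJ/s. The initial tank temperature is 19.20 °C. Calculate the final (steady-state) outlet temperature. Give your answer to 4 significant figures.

M c_p dT/dt = ṁ c_p (T_in − T) − Q̇.
At steady state dT/dt = 0 ⇒ T_ss = T_in − Q̇/(ṁ c_p) = 37.83 − 118.2/(9.510·4.192) = 34.8651 °C.

34.87 °C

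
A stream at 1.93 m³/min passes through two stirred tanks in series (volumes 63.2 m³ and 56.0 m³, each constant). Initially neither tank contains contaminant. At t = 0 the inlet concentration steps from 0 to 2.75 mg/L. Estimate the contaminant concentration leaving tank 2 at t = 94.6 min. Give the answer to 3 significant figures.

Species balance on tank i: dCᵢ/dt = (Cᵢ₋₁ − Cᵢ)/τᵢ with τᵢ = Vᵢ/Q.
τ₁ = 63.2/1.93 = 32.746 min; τ₂ = 56.0/1.93 = 29.016 min.
Tank 1: C₁ = C_in(1 − e^(−t/τ₁)). Tank 2 (τ₁ ≠ τ₂): C₂ = C_in[1 − (τ₁ e^(−t/τ₁) − τ₂ e^(−t/τ₂))/(τ₁ − τ₂)].
At t = 94.6: e^(−t/τ₁) = 0.055638, e^(−t/τ₂) = 0.038376.
C₂ = 2.75·[1 − (32.746·0.055638 − 29.016·0.038376)/(3.7306)] = 2.75·0.81010 = 2.2278 mg/L.

2.23 mg/L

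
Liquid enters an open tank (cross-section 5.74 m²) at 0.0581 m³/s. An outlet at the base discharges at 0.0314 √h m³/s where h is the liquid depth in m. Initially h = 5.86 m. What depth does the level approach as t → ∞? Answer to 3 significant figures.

Mass balance (ρ constant): A dh/dt = Q_in − 0.0314 √h. At steady state dh/dt = 0:
Q_in = 0.0314 √h_ss ⇒ √h_ss = 0.0581/0.0314 = 1.8503.
h_ss = 1.8503² = 3.4237 m. (Since h₀ = 5.86 m > h_ss, the level will fall toward this value.)

3.42 m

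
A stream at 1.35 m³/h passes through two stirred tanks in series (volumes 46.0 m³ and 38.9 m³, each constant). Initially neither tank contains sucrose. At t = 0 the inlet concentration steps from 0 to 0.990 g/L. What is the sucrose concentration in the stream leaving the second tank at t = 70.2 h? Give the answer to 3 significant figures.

Each tank obeys Vᵢ dCᵢ/dt = Q(Cᵢ₋₁ − Cᵢ), so τᵢ = Vᵢ/Q.
τ₁ = 46.0/1.35 = 34.074 h; τ₂ = 38.9/1.35 = 28.815 h.
Solving the cascade with C₁(0)=C₂(0)=0 gives C₂(t) = C_in[1 − (τ₁ e^(−t/τ₁) − τ₂ e^(−t/τ₂))/(τ₁ − τ₂)].
At t = 70.2: e^(−t/τ₁) = 0.12743, e^(−t/τ₂) = 0.087489.
C₂ = 0.990·[1 − (34.074·0.12743 − 28.815·0.087489)/(5.2593)] = 0.990·0.65376 = 0.64722 g/L.

0.647 g/L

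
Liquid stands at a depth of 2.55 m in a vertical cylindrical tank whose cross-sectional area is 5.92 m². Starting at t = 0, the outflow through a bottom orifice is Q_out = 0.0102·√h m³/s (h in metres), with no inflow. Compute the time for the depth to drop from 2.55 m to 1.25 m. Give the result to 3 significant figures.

556 s

A dh/dt = −Q_out = −0.0102 √h.
Separate and integrate: 2(√h − √h₀) = −(0.0102/A) t.
t = 2A(√h₀ − √h)/0.0102 = 2·5.92·(√2.55 − √1.25)/0.0102
  = 11.840 × (1.5969 − 1.1180) / 0.0102 = 555.83 s.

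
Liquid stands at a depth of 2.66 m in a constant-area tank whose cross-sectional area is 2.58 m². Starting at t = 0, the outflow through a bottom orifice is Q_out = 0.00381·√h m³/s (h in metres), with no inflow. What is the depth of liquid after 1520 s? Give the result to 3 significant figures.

0.259 m

Volume balance on the tank: A dh/dt = −0.00381 √h.
∫ h^(−1/2) dh = −(0.00381/A) ∫ dt, giving 2√h = 2√h₀ − (0.00381/A) t.
√h = √2.66 − 0.00381·1520/(2·2.58) = 1.6310 − 1.1223 = 0.50863.
h = 0.50863² = 0.25870 m.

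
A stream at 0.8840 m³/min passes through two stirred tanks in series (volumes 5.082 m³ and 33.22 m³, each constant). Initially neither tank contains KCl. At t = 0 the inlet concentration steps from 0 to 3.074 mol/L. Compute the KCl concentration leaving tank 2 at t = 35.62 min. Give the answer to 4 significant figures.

Time constants: τᵢ = Vᵢ/Q for each well-mixed tank.
τ₁ = 5.082/0.8840 = 5.74887 min; τ₂ = 33.22/0.8840 = 37.5792 min.
Tank 1: C₁ = C_in(1 − e^(−t/τ₁)). Tank 2 (τ₁ ≠ τ₂): C₂ = C_in[1 − (τ₁ e^(−t/τ₁) − τ₂ e^(−t/τ₂))/(τ₁ − τ₂)].
At t = 35.62: e^(−t/τ₁) = 0.00203756, e^(−t/τ₂) = 0.387568.
C₂ = 3.074·[1 − (5.74887·0.00203756 − 37.5792·0.387568)/(-31.8303)] = 3.074·0.542802 = 1.66857 mol/L.

1.669 mol/L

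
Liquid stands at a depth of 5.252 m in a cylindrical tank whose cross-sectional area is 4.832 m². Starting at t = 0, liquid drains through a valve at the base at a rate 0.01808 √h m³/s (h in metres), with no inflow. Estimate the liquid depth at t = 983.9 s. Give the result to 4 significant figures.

Volume balance on the tank: A dh/dt = −0.01808 √h.
∫ h^(−1/2) dh = −(0.01808/A) ∫ dt, giving 2√h = 2√h₀ − (0.01808/A) t.
√h = √5.252 − 0.01808·983.9/(2·4.832) = 2.29172 − 1.84074 = 0.450984.
h = 0.450984² = 0.203387 m.

0.2034 m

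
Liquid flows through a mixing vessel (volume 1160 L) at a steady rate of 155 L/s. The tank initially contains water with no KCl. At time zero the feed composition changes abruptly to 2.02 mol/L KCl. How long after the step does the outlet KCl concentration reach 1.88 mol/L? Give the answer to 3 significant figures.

Species balance on the tank: V dC/dt = Q(C_in − C), so τ = V/Q = 7.4839 s.
C(t) = C_in + (C₀ − C_in) e^(−t/τ). Set C = 1.88 and solve for t:
e^(−t/τ) = (C − C_in)/(C₀ − C_in) = (1.88 − 2.02)/(0 − 2.02) = 0.069307
t = −τ ln(…) = 7.4839 × 2.6692 = 19.976 s.

20.0 s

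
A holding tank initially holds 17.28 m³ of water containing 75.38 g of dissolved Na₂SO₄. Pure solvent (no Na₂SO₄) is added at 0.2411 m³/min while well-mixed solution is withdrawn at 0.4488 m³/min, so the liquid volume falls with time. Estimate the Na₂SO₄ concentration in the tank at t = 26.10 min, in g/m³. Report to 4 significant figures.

Let m(t) be the amount of Na₂SO₄. Volume: V(t) = V₀ + (Q_in − Q_out) t = 17.28 − 0.207700 t; V(26.10) = 11.8590 m³.
Species balance (pure solvent in): dm/dt = −Q_out · m/V(t).
Separate: dm/m = −Q_out dt/V(t) ⇒ ln(m/m₀) = −(Q_out/(Q_in−Q_out)) ln(V/V₀).
m = m₀ (V₀/V)^(Q_out/(Q_in−Q_out)) = 75.38 × (17.28/11.8590)^(-2.16081) = 33.4176 g.
C = m/V = 33.4176/11.8590 = 2.81791 g/m³.

2.818 g/m³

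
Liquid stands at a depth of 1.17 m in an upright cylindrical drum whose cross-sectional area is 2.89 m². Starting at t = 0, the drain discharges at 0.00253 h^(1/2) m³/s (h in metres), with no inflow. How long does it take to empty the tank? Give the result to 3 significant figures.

A dh/dt = −Q_out = −0.00253 √h.
This is separable: 2 d(√h)/dt = −0.00253/A, so √h = √h₀ − (0.00253/(2A)) t.
Tank is empty when √h = 0: t_empty = 2A√h₀/0.00253.
t_empty = 2·2.89·√1.17/0.00253 = 5.7800·1.0817/0.00253 = 2471.2 s.

2470 s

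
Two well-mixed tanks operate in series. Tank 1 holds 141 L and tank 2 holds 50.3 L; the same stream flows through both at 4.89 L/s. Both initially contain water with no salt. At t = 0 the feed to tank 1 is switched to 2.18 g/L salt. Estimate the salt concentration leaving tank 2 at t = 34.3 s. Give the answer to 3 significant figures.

Each tank obeys Vᵢ dCᵢ/dt = Q(Cᵢ₋₁ − Cᵢ), so τᵢ = Vᵢ/Q.
τ₁ = 141/4.89 = 28.834 s; τ₂ = 50.3/4.89 = 10.286 s.
Tank 1: C₁ = C_in(1 − e^(−t/τ₁)). Tank 2 (τ₁ ≠ τ₂): C₂ = C_in[1 − (τ₁ e^(−t/τ₁) − τ₂ e^(−t/τ₂))/(τ₁ − τ₂)].
At t = 34.3: e^(−t/τ₁) = 0.30436, e^(−t/τ₂) = 0.035631.
C₂ = 2.18·[1 − (28.834·0.30436 − 10.286·0.035631)/(18.548)] = 2.18·0.54661 = 1.1916 g/L.

1.19 g/L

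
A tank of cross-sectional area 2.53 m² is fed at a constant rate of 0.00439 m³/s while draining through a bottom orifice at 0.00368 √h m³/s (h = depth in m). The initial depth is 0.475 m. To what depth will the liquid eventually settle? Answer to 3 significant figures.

1.42 m

Level balance: A dh/dt = 0.00439 − 0.00368 √h. Setting dh/dt = 0:
Q_in = 0.00368 √h_ss ⇒ √h_ss = 0.00439/0.00368 = 1.1929.
h_ss = 1.1929² = 1.4231 m. (Since h₀ = 0.475 m < h_ss, the level will rise toward this value.)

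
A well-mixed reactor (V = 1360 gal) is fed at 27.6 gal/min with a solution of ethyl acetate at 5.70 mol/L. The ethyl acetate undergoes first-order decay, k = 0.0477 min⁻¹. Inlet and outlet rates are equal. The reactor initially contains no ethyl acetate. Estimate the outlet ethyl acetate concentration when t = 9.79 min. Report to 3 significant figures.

Accumulation = in − out − consumed: V dC/dt = Q C_in − Q C − k V C.
dC/dt = (Q/V) C_in − (Q/V + k) C; effective rate a = Q/V + k = 0.020294 + 0.0477 = 0.067994 min⁻¹.
C_ss = Q C_in/(Q + kV) = 1.7013 mol/L; C(t) = C_ss + (C₀ − C_ss) e^(−a t).
C(9.79) = 1.7013 + (-1.7013)·e^(−0.067994·9.79) = 1.7013 + (-1.7013)·0.51393 = 0.82693 mol/L.

0.827 mol/L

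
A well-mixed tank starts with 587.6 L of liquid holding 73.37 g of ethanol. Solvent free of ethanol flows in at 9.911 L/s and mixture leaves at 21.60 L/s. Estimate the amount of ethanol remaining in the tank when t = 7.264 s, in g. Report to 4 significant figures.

54.99 g

Total volume: dV/dt = Q_in − Q_out = -11.6890 L/s, so V(t) = 587.6 − 11.6890 t and V(7.264) = 502.691 L.
No ethanol enters, so dm/dt = −Q_out · (m/V).
dm/m = −Q_out dt/(V₀ − 11.6890 t); integrating gives ln(m/m₀) = −(Q_out/(Q_in−Q_out)) ln(V/V₀).
m = m₀ (V₀/V)^(Q_out/(Q_in−Q_out)) = 73.37 × (587.6/502.691)^(-1.84789) = 54.9879 g.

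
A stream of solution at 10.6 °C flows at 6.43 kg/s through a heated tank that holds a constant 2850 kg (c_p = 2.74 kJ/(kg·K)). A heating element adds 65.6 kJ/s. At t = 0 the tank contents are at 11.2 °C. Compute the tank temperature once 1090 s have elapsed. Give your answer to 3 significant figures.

First-law balance (no shaft work): M c_p dT/dt = ṁ c_p (T_in − T) + 65.6.
τ = M/ṁ = 443.23 s; T_ss = T_in + Q̇/(ṁ c_p) = 10.6 + 65.6/(6.43·2.74) = 14.323 °C.
This is linear first-order; T(t) = T_ss + (T₀ − T_ss) e^(−t/τ).
T(1090) = 14.323 + (-3.1234)·e^(−1090/443.23) = 14.323 + (-3.1234)·0.085504 = 14.056 °C.

14.1 °C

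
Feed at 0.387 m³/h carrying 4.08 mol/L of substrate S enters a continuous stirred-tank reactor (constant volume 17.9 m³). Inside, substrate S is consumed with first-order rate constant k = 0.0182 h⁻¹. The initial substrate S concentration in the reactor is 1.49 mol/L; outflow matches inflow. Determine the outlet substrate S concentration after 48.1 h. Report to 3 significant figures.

2.11 mol/L

Accumulation = in − out − consumed: V dC/dt = Q C_in − Q C − k V C.
This is linear with rate a = Q/V + k = 0.039820 h⁻¹.
C_ss = Q C_in/(Q + kV) = 2.2152 mol/L; C(t) = C_ss + (C₀ − C_ss) e^(−a t).
C(48.1) = 2.2152 + (-0.72521)·e^(−0.039820·48.1) = 2.2152 + (-0.72521)·0.14729 = 2.1084 mol/L.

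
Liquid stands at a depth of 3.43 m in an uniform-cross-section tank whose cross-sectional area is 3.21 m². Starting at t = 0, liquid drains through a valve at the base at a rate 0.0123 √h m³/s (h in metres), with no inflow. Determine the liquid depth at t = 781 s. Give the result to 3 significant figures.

A dh/dt = −Q_out = −0.0123 √h.
∫ h^(−1/2) dh = −(0.0123/A) ∫ dt, giving 2√h = 2√h₀ − (0.0123/A) t.
√h = √3.43 − 0.0123·781/(2·3.21) = 1.8520 − 1.4963 = 0.35572.
h = 0.35572² = 0.12653 m.

0.127 m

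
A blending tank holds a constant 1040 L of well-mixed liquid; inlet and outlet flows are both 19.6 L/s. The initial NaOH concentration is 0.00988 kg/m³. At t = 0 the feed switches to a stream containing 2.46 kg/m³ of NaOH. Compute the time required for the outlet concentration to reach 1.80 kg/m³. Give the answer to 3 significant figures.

69.6 s

Species balance: V dC/dt = Q(C_in − C) ⇒ τ = V/Q = 53.061 s.
C(t) = C_in + (C₀ − C_in) e^(−t/τ). Set C = 1.80 and solve for t:
e^(−t/τ) = (C − C_in)/(C₀ − C_in) = (1.80 − 2.46)/(0.00988 − 2.46) = 0.26937
t = −τ ln(…) = 53.061 × 1.3117 = 69.598 s.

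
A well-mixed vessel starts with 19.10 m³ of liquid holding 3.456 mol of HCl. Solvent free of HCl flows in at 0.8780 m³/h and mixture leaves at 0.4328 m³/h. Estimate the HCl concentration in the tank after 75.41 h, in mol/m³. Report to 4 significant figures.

Total volume: dV/dt = Q_in − Q_out = 0.445200 m³/h, so V(t) = 19.10 + 0.445200 t and V(75.41) = 52.6725 m³.
Species balance (pure solvent in): dm/dt = −Q_out · m/V(t).
dm/m = −Q_out dt/(V₀ + 0.445200 t); integrating gives ln(m/m₀) = −(Q_out/(Q_in−Q_out)) ln(V/V₀).
m = m₀ (V₀/V)^(Q_out/(Q_in−Q_out)) = 3.456 × (19.10/52.6725)^(0.972147) = 1.28912 mol.
C = m/V = 1.28912/52.6725 = 0.0244742 mol/m³.

0.02447 mol/m³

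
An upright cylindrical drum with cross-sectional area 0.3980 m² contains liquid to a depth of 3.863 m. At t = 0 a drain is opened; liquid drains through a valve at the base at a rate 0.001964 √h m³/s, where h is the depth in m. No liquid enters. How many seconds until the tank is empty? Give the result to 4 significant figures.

796.6 s

A dh/dt = −Q_out = −0.001964 √h.
This is separable: 2 d(√h)/dt = −0.001964/A, so √h = √h₀ − (0.001964/(2A)) t.
Set h = 0: 2√h₀ = (0.001964/A) t_empty ⇒ t_empty = 2A√h₀/0.001964.
t_empty = 2·0.3980·√3.863/0.001964 = 0.796000·1.96545/0.001964 = 796.588 s.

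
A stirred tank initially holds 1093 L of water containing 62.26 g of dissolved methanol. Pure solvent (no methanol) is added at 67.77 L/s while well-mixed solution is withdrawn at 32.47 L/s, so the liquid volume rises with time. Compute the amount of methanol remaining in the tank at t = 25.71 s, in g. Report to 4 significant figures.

Let m(t) be the amount of methanol. Volume: V(t) = V₀ + (Q_in − Q_out) t = 1093 + 35.3000 t; V(25.71) = 2000.56 L.
Solute balance: dm/dt = 0 − Q_out C = −Q_out m/V(t).
dm/m = −Q_out dt/(V₀ + 35.3000 t); integrating gives ln(m/m₀) = −(Q_out/(Q_in−Q_out)) ln(V/V₀).
m = m₀ (V₀/V)^(Q_out/(Q_in−Q_out)) = 62.26 × (1093/2000.56)^(0.919830) = 35.7046 g.

35.70 g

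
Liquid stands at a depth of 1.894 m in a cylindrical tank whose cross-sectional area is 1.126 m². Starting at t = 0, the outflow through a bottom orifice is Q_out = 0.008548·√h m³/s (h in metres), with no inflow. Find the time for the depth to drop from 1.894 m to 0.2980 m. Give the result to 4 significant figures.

218.8 s

With no inflow, A dh/dt = −0.008548 √h.
This is separable: 2 d(√h)/dt = −0.008548/A, so √h = √h₀ − (0.008548/(2A)) t.
t = 2A(√h₀ − √h)/0.008548 = 2·1.126·(√1.894 − √0.2980)/0.008548
  = 2.25200 × (1.37623 − 0.545894) / 0.008548 = 218.754 s.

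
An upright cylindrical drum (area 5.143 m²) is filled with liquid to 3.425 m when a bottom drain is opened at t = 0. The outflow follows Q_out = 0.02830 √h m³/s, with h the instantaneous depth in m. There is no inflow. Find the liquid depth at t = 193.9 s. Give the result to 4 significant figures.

1.735 m

A dh/dt = −Q_out = −0.02830 √h.
∫ h^(−1/2) dh = −(0.02830/A) ∫ dt, giving 2√h = 2√h₀ − (0.02830/A) t.
√h = √3.425 − 0.02830·193.9/(2·5.143) = 1.85068 − 0.533479 = 1.31720.
h = 1.31720² = 1.73501 m.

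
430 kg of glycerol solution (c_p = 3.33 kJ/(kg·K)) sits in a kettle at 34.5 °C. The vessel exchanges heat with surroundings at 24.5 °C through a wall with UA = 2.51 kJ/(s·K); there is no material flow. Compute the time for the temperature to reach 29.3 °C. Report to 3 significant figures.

Lumped-capacitance energy balance: M c_p dT/dt = UA(T_amb − T).
τ = M c_p/UA = 570.48 s; T_ss = T_amb = 24.500 °C.
T(t) = T_ss + (T₀ − T_ss)e^(−t/τ); set T = 29.3:
t = −τ ln[(T − T_ss)/(T₀ − T_ss)] = −570.48 · ln(0.48000) = 418.71 s.

419 s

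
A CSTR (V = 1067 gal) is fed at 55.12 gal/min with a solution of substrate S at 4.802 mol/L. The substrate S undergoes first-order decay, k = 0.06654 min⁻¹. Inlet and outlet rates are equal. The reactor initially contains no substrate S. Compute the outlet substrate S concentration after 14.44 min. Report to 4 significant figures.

1.718 mol/L

Accumulation = in − out − consumed: V dC/dt = Q C_in − Q C − k V C.
dC/dt = (Q/V) C_in − (Q/V + k) C; effective rate a = Q/V + k = 0.0516589 + 0.06654 = 0.118199 min⁻¹.
C_ss = Q C_in/(Q + kV) = 2.09872 mol/L; C(t) = C_ss + (C₀ − C_ss) e^(−a t).
C(14.44) = 2.09872 + (-2.09872)·e^(−0.118199·14.44) = 2.09872 + (-2.09872)·0.181447 = 1.71791 mol/L.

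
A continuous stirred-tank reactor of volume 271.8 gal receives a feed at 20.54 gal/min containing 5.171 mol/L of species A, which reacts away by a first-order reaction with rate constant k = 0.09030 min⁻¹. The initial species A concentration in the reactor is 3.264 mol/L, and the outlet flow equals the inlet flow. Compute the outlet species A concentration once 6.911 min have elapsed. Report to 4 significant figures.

2.644 mol/L

Species balance: V dC/dt = Q C_in − Q C − k V C.
dC/dt = (Q/V) C_in − (Q/V + k) C; effective rate a = Q/V + k = 0.0755703 + 0.09030 = 0.165870 min⁻¹.
C_ss = Q C_in/(Q + kV) = 2.35590 mol/L; C(t) = C_ss + (C₀ − C_ss) e^(−a t).
C(6.911) = 2.35590 + (0.908099)·e^(−0.165870·6.911) = 2.35590 + (0.908099)·0.317801 = 2.64450 mol/L.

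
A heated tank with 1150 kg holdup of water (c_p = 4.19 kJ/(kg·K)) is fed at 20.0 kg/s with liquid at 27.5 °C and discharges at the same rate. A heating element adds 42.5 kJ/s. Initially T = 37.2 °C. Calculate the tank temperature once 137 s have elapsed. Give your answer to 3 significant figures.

28.9 °C

Energy balance: M c_p dT/dt = ṁ c_p (T_in − T) + 42.5.
Rearrange: dT/dt = (T_ss − T)/τ with τ = M/ṁ = 57.500 s and T_ss = T_in + Q̇/(ṁ c_p) = 28.007 °C.
This is linear first-order; T(t) = T_ss + (T₀ − T_ss) e^(−t/τ).
T(137) = 28.007 + (9.1928)·e^(−137/57.500) = 28.007 + (9.1928)·0.092309 = 28.856 °C.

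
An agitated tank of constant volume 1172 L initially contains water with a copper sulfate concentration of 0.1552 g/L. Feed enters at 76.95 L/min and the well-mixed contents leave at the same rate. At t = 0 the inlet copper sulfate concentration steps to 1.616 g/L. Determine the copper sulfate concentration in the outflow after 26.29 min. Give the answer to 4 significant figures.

1.356 g/L

Unsteady species balance (constant V, well mixed): V dC/dt = Q(C_in − C).
Time constant τ = V/Q = 1172/76.95 = 15.2307 min.
C approaches C_in exponentially: C(t) = C_in + (C₀ − C_in) e^(−t/τ).
C(26.29) = 1.616 + (0.1552 − 1.616)·e^(−26.29/15.2307) = 1.616 + (-1.46080)·0.177973 = 1.35602 g/L.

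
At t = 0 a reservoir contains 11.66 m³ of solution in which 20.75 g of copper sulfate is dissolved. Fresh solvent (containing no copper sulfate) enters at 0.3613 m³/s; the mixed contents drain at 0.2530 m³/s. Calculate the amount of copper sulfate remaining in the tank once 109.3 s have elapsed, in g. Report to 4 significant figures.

4.037 g

Total volume: dV/dt = Q_in − Q_out = 0.108300 m³/s, so V(t) = 11.66 + 0.108300 t and V(109.3) = 23.4972 m³.
No copper sulfate enters, so dm/dt = −Q_out · (m/V).
Separate: dm/m = −Q_out dt/V(t) ⇒ ln(m/m₀) = −(Q_out/(Q_in−Q_out)) ln(V/V₀).
m = m₀ (V₀/V)^(Q_out/(Q_in−Q_out)) = 20.75 × (11.66/23.4972)^(2.33610) = 4.03739 g.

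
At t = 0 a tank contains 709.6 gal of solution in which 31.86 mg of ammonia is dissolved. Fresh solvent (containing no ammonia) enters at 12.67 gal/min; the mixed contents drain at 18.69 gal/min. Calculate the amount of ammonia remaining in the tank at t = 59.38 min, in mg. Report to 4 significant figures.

3.618 mg

Total volume: dV/dt = Q_in − Q_out = -6.02000 gal/min, so V(t) = 709.6 − 6.02000 t and V(59.38) = 352.132 gal.
No ammonia enters, so dm/dt = −Q_out · (m/V).
dm/m = −Q_out dt/(V₀ − 6.02000 t); integrating gives ln(m/m₀) = −(Q_out/(Q_in−Q_out)) ln(V/V₀).
m = m₀ (V₀/V)^(Q_out/(Q_in−Q_out)) = 31.86 × (709.6/352.132)^(-3.10465) = 3.61807 mg.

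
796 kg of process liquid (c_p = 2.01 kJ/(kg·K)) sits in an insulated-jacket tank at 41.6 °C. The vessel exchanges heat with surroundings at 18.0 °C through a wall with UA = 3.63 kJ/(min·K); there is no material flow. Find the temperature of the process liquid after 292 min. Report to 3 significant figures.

M c_p dT/dt = −UA(T − T_amb).
dT/dt = (T_ss − T)/τ with T_ss = T_amb = 18.000 °C, τ = M c_p/UA = 796·2.01/3.63 = 440.76 min.
Integrating: T(t) = T_ss + (T₀ − T_ss) e^(−t/τ).
T(292) = 18.000 + (23.600)·0.51557 = 30.167 °C.

30.2 °C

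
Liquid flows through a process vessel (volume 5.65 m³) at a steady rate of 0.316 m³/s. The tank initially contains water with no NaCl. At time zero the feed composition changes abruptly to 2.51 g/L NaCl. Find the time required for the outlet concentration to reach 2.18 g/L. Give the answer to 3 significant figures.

36.3 s

Accumulation = in − out for the solute gives V dC/dt = Q(C_in − C), so τ = V/Q = 17.880 s.
C(t) = C_in + (C₀ − C_in) e^(−t/τ). Set C = 2.18 and solve for t:
e^(−t/τ) = (C − C_in)/(C₀ − C_in) = (2.18 − 2.51)/(0 − 2.51) = 0.13147
t = −τ ln(…) = 17.880 × 2.0289 = 36.277 s.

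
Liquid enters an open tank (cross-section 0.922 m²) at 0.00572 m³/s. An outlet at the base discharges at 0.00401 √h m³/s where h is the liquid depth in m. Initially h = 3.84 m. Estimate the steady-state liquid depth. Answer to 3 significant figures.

Volume balance on the tank: A dh/dt = Q_in − 0.00401 √h. At steady state dh/dt = 0:
Q_in = 0.00401 √h_ss ⇒ √h_ss = 0.00572/0.00401 = 1.4264.
h_ss = 1.4264² = 2.0347 m. (Since h₀ = 3.84 m > h_ss, the level will fall toward this value.)

2.03 m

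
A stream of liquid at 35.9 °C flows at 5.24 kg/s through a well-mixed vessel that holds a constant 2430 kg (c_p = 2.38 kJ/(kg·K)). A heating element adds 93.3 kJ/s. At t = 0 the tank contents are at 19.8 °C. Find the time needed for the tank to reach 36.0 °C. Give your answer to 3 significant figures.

539 s

First-law balance (no shaft work): M c_p dT/dt = ṁ c_p (T_in − T) + 93.3.
τ = M/ṁ = 463.74 s; T_ss = T_in + Q̇/(ṁ c_p) = 43.381 °C.
T(t) = T_ss + (T₀ − T_ss) e^(−t/τ). Set T = 36.0:
e^(−t/τ) = (36.0 − 43.381)/(19.8 − 43.381) = 0.31301
t = −463.74 · ln(0.31301) = 538.64 s.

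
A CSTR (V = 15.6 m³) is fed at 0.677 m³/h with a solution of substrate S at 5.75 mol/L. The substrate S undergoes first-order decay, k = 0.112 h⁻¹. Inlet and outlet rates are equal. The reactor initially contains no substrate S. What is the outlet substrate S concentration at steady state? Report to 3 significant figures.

V dC/dt = Q(C_in − C) − k V C.
Steady state (dC/dt = 0): C_ss = Q C_in/(Q + kV) = C_in/(1 + kV/Q).
C_ss = 0.677·5.75/(0.677 + 0.112·15.6) = 3.8928/2.4242 = 1.6058 mol/L.

1.61 mol/L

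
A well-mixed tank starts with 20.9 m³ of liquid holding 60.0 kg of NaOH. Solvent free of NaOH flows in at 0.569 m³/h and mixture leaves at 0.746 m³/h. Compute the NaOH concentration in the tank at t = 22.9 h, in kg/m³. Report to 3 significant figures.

Let m(t) be the amount of NaOH. Volume: V(t) = V₀ + (Q_in − Q_out) t = 20.9 − 0.17700 t; V(22.9) = 16.847 m³.
No NaOH enters, so dm/dt = −Q_out · (m/V).
dm/m = −Q_out dt/(V₀ − 0.17700 t); integrating gives ln(m/m₀) = −(Q_out/(Q_in−Q_out)) ln(V/V₀).
m = m₀ (V₀/V)^(Q_out/(Q_in−Q_out)) = 60.0 × (20.9/16.847)^(-4.2147) = 24.184 kg.
C = m/V = 24.184/16.847 = 1.4355 kg/m³.

1.44 kg/m³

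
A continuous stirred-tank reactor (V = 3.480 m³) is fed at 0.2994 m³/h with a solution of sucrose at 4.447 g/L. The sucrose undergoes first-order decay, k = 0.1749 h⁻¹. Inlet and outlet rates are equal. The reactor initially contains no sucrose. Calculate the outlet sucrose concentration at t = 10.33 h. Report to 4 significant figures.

Species balance: V dC/dt = Q C_in − Q C − k V C.
dC/dt = (Q/V) C_in − (Q/V + k) C; effective rate a = Q/V + k = 0.0860345 + 0.1749 = 0.260934 h⁻¹.
C_ss = Q C_in/(Q + kV) = 1.46625 g/L; C(t) = C_ss + (C₀ − C_ss) e^(−a t).
C(10.33) = 1.46625 + (-1.46625)·e^(−0.260934·10.33) = 1.46625 + (-1.46625)·0.0675118 = 1.36726 g/L.

1.367 g/L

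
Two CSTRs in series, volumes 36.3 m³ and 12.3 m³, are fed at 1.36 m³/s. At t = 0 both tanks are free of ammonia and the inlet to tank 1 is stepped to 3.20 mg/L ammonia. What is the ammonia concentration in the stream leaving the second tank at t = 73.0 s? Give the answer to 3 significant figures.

2.89 mg/L

Species balance on tank i: dCᵢ/dt = (Cᵢ₋₁ − Cᵢ)/τᵢ with τᵢ = Vᵢ/Q.
τ₁ = 36.3/1.36 = 26.691 s; τ₂ = 12.3/1.36 = 9.0441 s.
Solving the cascade with C₁(0)=C₂(0)=0 gives C₂(t) = C_in[1 − (τ₁ e^(−t/τ₁) − τ₂ e^(−t/τ₂))/(τ₁ − τ₂)].
At t = 73.0: e^(−t/τ₁) = 0.064895, e^(−t/τ₂) = 0.00031230.
C₂ = 3.20·[1 − (26.691·0.064895 − 9.0441·0.00031230)/(17.647)] = 3.20·0.90201 = 2.8864 mg/L.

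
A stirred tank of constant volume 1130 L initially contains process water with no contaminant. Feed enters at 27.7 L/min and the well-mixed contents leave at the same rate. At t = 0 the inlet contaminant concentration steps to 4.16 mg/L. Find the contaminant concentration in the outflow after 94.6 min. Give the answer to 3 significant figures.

3.75 mg/L

Accumulation = in − out for the solute gives V dC/dt = Q(C_in − C).
Rewrite as dC/dt + C/τ = C_in/τ, τ = V/Q = 40.794 min.
Integrating: C(t) = C_in + (C₀ − C_in) e^(−t/τ).
C(94.6) = 4.16 + (0 − 4.16)·e^(−94.6/40.794) = 4.16 + (-4.1600)·0.098376 = 3.7508 mg/L.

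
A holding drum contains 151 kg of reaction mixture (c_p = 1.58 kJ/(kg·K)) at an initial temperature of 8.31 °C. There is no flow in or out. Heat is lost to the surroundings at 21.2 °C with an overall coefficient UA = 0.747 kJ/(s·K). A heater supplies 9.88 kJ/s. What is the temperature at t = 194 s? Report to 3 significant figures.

20.2 °C

M c_p dT/dt = −UA(T − T_amb) + Q̇.
dT/dt = (T_ss − T)/τ with T_ss = T_amb + Q̇/UA = 21.2 + 9.88/0.747 = 34.426 °C, τ = M c_p/UA = 151·1.58/0.747 = 319.38 s.
This is linear first-order; T(t) = T_ss + (T₀ − T_ss) e^(−t/τ).
T(194) = 34.426 + (-26.116)·0.54476 = 20.199 °C.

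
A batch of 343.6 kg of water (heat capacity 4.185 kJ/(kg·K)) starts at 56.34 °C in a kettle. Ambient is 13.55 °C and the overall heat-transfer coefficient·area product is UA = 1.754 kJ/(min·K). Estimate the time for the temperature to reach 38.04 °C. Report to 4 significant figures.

Lumped-capacitance energy balance: M c_p dT/dt = UA(T_amb − T).
τ = M c_p/UA = 819.821 min; T_ss = T_amb = 13.5500 °C.
T(t) = T_ss + (T₀ − T_ss)e^(−t/τ); set T = 38.04:
t = −τ ln[(T − T_ss)/(T₀ − T_ss)] = −819.821 · ln(0.572330) = 457.493 min.

457.5 min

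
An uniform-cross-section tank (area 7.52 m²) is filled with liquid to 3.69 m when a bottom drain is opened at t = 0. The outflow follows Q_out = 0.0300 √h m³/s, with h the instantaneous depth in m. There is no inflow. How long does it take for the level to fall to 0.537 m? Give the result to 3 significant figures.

596 s

With no inflow, A dh/dt = −0.0300 √h.
Separate and integrate: 2(√h − √h₀) = −(0.0300/A) t.
t = 2A(√h₀ − √h)/0.0300 = 2·7.52·(√3.69 − √0.537)/0.0300
  = 15.040 × (1.9209 − 0.73280) / 0.0300 = 595.65 s.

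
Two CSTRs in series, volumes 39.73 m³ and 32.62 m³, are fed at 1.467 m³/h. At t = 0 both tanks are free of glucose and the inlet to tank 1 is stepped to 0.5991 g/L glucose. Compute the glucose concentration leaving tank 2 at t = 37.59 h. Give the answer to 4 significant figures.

0.2705 g/L

Species balance on tank i: dCᵢ/dt = (Cᵢ₋₁ − Cᵢ)/τᵢ with τᵢ = Vᵢ/Q.
τ₁ = 39.73/1.467 = 27.0825 h; τ₂ = 32.62/1.467 = 22.2359 h.
Tank 1: C₁ = C_in(1 − e^(−t/τ₁)). Tank 2 (τ₁ ≠ τ₂): C₂ = C_in[1 − (τ₁ e^(−t/τ₁) − τ₂ e^(−t/τ₂))/(τ₁ − τ₂)].
At t = 37.59: e^(−t/τ₁) = 0.249578, e^(−t/τ₂) = 0.184425.
C₂ = 0.5991·[1 − (27.0825·0.249578 − 22.2359·0.184425)/(4.84663)] = 0.5991·0.451504 = 0.270496 g/L.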